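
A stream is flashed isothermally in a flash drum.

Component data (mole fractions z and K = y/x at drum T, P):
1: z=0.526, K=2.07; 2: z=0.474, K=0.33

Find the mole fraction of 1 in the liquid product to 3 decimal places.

x_1 = 0.385

Material balance + equilibrium reduce to Σ zᵢ(Kᵢ−1)/(1+ψ(Kᵢ−1)) = 0.
Feasibility: ΣzᵢKᵢ = 1.245, Σzᵢ/Kᵢ = 1.690 — both > 1, two phases present.
Iterate (Newton) starting at ψ = 0.5:
  ψ = 0.500: g = -0.1109, g' = -0.737 → ψ = 0.349
  ψ = 0.349: g = -0.0050, g' = -0.682 → ψ = 0.342
Converged at ψ = 0.342.
Compositions from xᵢ = zᵢ/(1+ψ(Kᵢ−1)), yᵢ = Kᵢxᵢ:
  1: x = 0.385, y = 0.797
  2: x = 0.615, y = 0.203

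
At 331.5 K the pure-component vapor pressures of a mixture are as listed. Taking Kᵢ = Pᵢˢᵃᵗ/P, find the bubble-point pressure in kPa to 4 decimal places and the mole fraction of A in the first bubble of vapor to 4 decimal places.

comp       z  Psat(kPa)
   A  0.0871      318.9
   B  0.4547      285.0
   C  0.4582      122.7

Pbub = 213.5868 kPa, y_A = 0.1300

At the bubble point ψ → 0, so ΣzᵢKᵢ = 1 with Kᵢ = Pᵢˢᵃᵗ/P ⇒ P = ΣzᵢPᵢˢᵃᵗ.
P = 0.0871·318.9 + 0.4547·285.0 + 0.4582·122.7 = 213.5868 kPa
yᵢ = zᵢPᵢˢᵃᵗ/P ⇒ y_A = 0.0871·318.9/213.5868 = 0.1300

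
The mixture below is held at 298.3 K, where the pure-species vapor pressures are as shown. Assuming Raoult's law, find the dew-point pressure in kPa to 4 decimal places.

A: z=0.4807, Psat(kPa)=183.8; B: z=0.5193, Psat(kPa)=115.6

Pdew = 140.6953 kPa

At the dew point ψ → 1, so Σzᵢ/Kᵢ = 1 with Kᵢ = Pᵢˢᵃᵗ/P ⇒ 1/P = Σzᵢ/Pᵢˢᵃᵗ.
1/P = 0.4807/183.8 + 0.5193/115.6 = 0.0071076 ⇒ P = 140.6953 kPa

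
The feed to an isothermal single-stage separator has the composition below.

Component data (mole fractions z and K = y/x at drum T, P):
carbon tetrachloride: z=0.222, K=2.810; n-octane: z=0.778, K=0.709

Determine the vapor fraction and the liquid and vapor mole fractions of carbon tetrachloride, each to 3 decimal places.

Binary case is linear: z₁(K₁−1)(1+ψ(K₂−1)) + z₂(K₂−1)(1+ψ(K₁−1)) = 0
⇒ ψ = [z₁(K₁−1)+z₂(K₂−1)] / [−(K₁−1)(K₂−1)] = 0.1754/0.5267 = 0.333
Compositions from xᵢ = zᵢ/(1+ψ(Kᵢ−1)), yᵢ = Kᵢxᵢ:
  carbon tetrachloride: x = 0.139, y = 0.389
  n-octane: x = 0.861, y = 0.611

ψ = 0.333, x_carbon tetrachloride = 0.139, y_carbon tetrachloride = 0.389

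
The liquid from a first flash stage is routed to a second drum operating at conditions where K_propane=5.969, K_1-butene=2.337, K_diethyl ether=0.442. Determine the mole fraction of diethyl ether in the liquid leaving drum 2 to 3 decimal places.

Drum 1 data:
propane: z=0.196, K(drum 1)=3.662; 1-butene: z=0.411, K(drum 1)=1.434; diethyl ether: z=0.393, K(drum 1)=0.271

x_diethyl ether (drum 2) = 0.759

Drum 1:
Let ψ₁ = V/F and solve Σ zᵢ(Kᵢ−1)/(1+ψ₁(Kᵢ−1)) = 0.
g(0) = ΣzᵢKᵢ − 1 = 0.414 and g(1) = 1 − Σzᵢ/Kᵢ = -0.790, so a root lies in (0, 1).
Newton–Raphson from ψ₁ = 0.5:
  ψ₁ = 0.500: g = -0.0804, g' = -0.825 → ψ₁ = 0.403
  ψ₁ = 0.403: g = -0.0018, g' = -0.798 → ψ₁ = 0.400
Converged at ψ₁ = 0.400.
Drum-1 compositions:
  propane: x = 0.095, y = 0.347
  1-butene: x = 0.350, y = 0.502
  diethyl ether: x = 0.555, y = 0.150
Drum-2 feed = drum-1 liquid: z₂ = (0.0949, 0.3502, 0.5549).
Drum 2:
Rachford–Rice: g(ψ₂) = Σ zᵢ(Kᵢ−1)/(1+ψ₂(Kᵢ−1)) = 0.
Check two-phase: ΣzᵢKᵢ = 1.630 > 1 and Σzᵢ/Kᵢ = 1.421 > 1, so g(0) = 0.630 > 0 and g(1) = -0.421 < 0.
Iterate (Newton) starting at ψ₂ = 0.48:
  ψ₂ = 0.480: g = 0.0015, g' = -0.759 → ψ₂ = 0.482
Converged at ψ₂ = 0.482.
  propane: x = 0.028, y = 0.167
  1-butene: x = 0.213, y = 0.498
  diethyl ether: x = 0.759, y = 0.336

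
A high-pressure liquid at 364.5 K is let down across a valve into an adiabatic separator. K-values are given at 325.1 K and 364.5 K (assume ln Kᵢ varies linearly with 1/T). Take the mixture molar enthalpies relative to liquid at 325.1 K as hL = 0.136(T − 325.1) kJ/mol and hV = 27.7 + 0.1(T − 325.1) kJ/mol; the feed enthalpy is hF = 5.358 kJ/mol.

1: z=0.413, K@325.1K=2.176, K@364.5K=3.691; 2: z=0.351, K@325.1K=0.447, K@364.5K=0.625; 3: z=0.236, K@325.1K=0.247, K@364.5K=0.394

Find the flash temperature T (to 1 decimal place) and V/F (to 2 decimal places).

Adiabatic flash: solve Rachford–Rice at each trial T, then check hF = ψ·hV(T) + (1−ψ)·hL(T).
  T = 325.1 K: K = (2.176, 0.447, 0.247), RR gives ψ = 0.151, H_out = 4.189 kJ/mol
  T = 364.5 K: K = (3.691, 0.625, 0.394), RR gives ψ = 0.642, H_out = 22.231 kJ/mol
  T = 344.8 K: K = (2.877, 0.534, 0.316), RR gives ψ = 0.424, H_out = 14.135 kJ/mol
  T = 335.0 K: K = (2.514, 0.490, 0.281), RR gives ψ = 0.303, H_out = 9.625 kJ/mol
  T = 330.1 K: K = (2.343, 0.468, 0.264), RR gives ψ = 0.233, H_out = 7.086 kJ/mol
  T = 327.6 K: K = (2.259, 0.458, 0.255), RR gives ψ = 0.194, H_out = 5.683 kJ/mol
  T = 326.4 K: K = (2.219, 0.453, 0.251), RR gives ψ = 0.174, H_out = 4.978 kJ/mol
Linear interpolation between T = 326.4 (H_out = 4.978) and T = 327.6 (H_out = 5.683) on hF = 5.358 gives T ≈ 327.0 K, at which ψ = 0.18.

T = 327.0 K, V/F = 0.18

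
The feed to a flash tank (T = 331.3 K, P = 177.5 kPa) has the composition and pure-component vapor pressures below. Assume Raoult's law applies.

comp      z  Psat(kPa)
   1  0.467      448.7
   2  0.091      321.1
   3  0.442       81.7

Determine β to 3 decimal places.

β = 0.714

Raoult's law: Kᵢ = Pᵢˢᵃᵗ/P = Pᵢˢᵃᵗ/177.5.
  K_1 = 448.7/177.5 = 2.52789, K_2 = 321.1/177.5 = 1.80901, K_3 = 81.7/177.5 = 0.46028
Newton–Raphson from β = 0.5:
  β = 0.500: g = 0.1302, g' = -0.622 → β = 0.709
  β = 0.709: g = 0.0027, g' = -0.613 → β = 0.714
Converged at β = 0.714.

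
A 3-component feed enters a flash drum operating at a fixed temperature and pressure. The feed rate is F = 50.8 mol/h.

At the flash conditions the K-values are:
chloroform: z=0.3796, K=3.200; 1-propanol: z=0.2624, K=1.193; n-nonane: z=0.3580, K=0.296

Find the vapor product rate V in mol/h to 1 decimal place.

V = 28.7 mol/h

Rachford–Rice: g(β) = Σ zᵢ(Kᵢ−1)/(1+β(Kᵢ−1)) = 0.
Check two-phase: ΣzᵢKᵢ = 1.6337 > 1 and Σzᵢ/Kᵢ = 1.5480 > 1, so g(0) = 0.6337 > 0 and g(1) = -0.5480 < 0.
Iterate (Newton) starting at β = 0.6:
  β = 0.6000: g = -0.03099, g' = -0.8810 → β = 0.5648
  β = 0.5648: g = -0.00035, g' = -0.8623 → β = 0.5644
Converged at β = 0.5644.
Then V = β·F = 0.5644·50.8 = 28.7 mol/h and L = F − V = 22.1 mol/h.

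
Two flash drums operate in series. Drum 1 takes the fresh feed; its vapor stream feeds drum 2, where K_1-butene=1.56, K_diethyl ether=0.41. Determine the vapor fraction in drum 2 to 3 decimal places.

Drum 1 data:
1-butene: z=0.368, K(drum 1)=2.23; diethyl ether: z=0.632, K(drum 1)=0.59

V/F (drum 2) = 0.155

Drum 1:
Let ψ₁ = V/F and solve Σ zᵢ(Kᵢ−1)/(1+ψ₁(Kᵢ−1)) = 0.
Feasibility: ΣzᵢKᵢ = 1.194, Σzᵢ/Kᵢ = 1.236 — both > 1, two phases present.
Binary case is linear: z₁(K₁−1)(1+ψ₁(K₂−1)) + z₂(K₂−1)(1+ψ₁(K₁−1)) = 0
⇒ ψ₁ = [z₁(K₁−1)+z₂(K₂−1)] / [−(K₁−1)(K₂−1)] = 0.1935/0.5043 = 0.384
Drum-1 compositions:
  1-butene: x = 0.250, y = 0.557
  diethyl ether: x = 0.750, y = 0.443
Drum-2 feed = drum-1 vapor: z₂ = (0.5575, 0.4425).
Drum 2:
Binary case is linear: z₁(K₁−1)(1+ψ₂(K₂−1)) + z₂(K₂−1)(1+ψ₂(K₁−1)) = 0
⇒ ψ₂ = [z₁(K₁−1)+z₂(K₂−1)] / [−(K₁−1)(K₂−1)] = 0.0511/0.3304 = 0.155
  1-butene: x = 0.513, y = 0.800
  diethyl ether: x = 0.487, y = 0.200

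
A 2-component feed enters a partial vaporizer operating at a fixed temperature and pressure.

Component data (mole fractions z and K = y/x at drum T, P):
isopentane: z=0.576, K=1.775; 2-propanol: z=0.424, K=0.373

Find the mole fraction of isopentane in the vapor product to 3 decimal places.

Binary case is linear: z₁(K₁−1)(1+V/F(K₂−1)) + z₂(K₂−1)(1+V/F(K₁−1)) = 0
⇒ V/F = [z₁(K₁−1)+z₂(K₂−1)] / [−(K₁−1)(K₂−1)] = 0.1806/0.4859 = 0.372
Compositions from xᵢ = zᵢ/(1+V/F(Kᵢ−1)), yᵢ = Kᵢxᵢ:
  isopentane: x = 0.447, y = 0.794
  2-propanol: x = 0.553, y = 0.206

y_isopentane = 0.794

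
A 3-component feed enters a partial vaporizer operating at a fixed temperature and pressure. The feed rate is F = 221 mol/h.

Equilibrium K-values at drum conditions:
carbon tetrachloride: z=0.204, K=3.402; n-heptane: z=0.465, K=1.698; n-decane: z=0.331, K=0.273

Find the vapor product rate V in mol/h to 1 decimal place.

Rachford–Rice: g(ψ) = Σ zᵢ(Kᵢ−1)/(1+ψ(Kᵢ−1)) = 0.
Check two-phase: ΣzᵢKᵢ = 1.574 > 1 and Σzᵢ/Kᵢ = 1.546 > 1, so g(0) = 0.574 > 0 and g(1) = -0.546 < 0.
Iterate (Newton) starting at ψ = 0.66:
  ψ = 0.660: g = -0.0509, g' = -0.929 → ψ = 0.605
  ψ = 0.605: g = -0.0018, g' = -0.865 → ψ = 0.603
Converged at ψ = 0.603.
Then V = ψ·F = 0.6031·221 = 133.3 mol/h and L = F − V = 87.7 mol/h.

V = 133.3 mol/h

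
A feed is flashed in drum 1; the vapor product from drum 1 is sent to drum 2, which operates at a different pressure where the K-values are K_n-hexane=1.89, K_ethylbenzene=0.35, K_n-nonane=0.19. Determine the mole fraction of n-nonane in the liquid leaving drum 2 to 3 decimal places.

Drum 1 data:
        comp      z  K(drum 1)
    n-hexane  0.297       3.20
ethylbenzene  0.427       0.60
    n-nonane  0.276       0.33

Drum 1:
Let ψ₁ = V/F and solve Σ zᵢ(Kᵢ−1)/(1+ψ₁(Kᵢ−1)) = 0.
Feasibility: ΣzᵢKᵢ = 1.298, Σzᵢ/Kᵢ = 1.641 — both > 1, two phases present.
Newton–Raphson from ψ₁ = 0.42:
  ψ₁ = 0.420: g = -0.1230, g' = -0.727 → ψ₁ = 0.251
  ψ₁ = 0.251: g = 0.0090, g' = -0.860 → ψ₁ = 0.261
Converged at ψ₁ = 0.261.
Drum-1 compositions:
  n-hexane: x = 0.189, y = 0.603
  ethylbenzene: x = 0.477, y = 0.286
  n-nonane: x = 0.335, y = 0.110
Drum-2 feed = drum-1 vapor: z₂ = (0.6035, 0.2861, 0.1104).
Drum 2:
Newton iteration, ψ₂⁰ = 0.5:
  ψ₂ = 0.500: g = -0.0541, g' = -0.699 → ψ₂ = 0.423
  ψ₂ = 0.423: g = -0.0020, g' = -0.650 → ψ₂ = 0.419
Converged at ψ₂ = 0.419.
  n-hexane: x = 0.439, y = 0.831
  ethylbenzene: x = 0.393, y = 0.138
  n-nonane: x = 0.167, y = 0.032

x_n-nonane (drum 2) = 0.167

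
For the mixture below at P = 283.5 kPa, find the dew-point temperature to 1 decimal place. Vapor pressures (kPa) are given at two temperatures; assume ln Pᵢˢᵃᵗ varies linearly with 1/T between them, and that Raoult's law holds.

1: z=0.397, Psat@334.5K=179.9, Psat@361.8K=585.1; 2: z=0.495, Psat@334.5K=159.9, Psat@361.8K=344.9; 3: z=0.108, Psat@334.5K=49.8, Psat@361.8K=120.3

T = 356.7 K

Dew-point temperature: Σzᵢ·P/Pᵢˢᵃᵗ(T) = 1. Interpolate ln Pᵢˢᵃᵗ = aᵢ + bᵢ/T.
  T = 334.5 K: ΣzᵢP/Pᵢˢᵃᵗ = 2.1181
  T = 361.8 K: ΣzᵢP/Pᵢˢᵃᵗ = 0.8538
  T = 348.1 K: ΣzᵢP/Pᵢˢᵃᵗ = 1.3186
  T = 355.0 K: ΣzᵢP/Pᵢˢᵃᵗ = 1.0541
  T = 358.4 K: ΣzᵢP/Pᵢˢᵃᵗ = 0.9475
  T = 356.7 K: ΣzᵢP/Pᵢˢᵃᵗ = 0.9991
Interpolating between 355.0 K and 356.7 K gives T ≈ 356.7 K.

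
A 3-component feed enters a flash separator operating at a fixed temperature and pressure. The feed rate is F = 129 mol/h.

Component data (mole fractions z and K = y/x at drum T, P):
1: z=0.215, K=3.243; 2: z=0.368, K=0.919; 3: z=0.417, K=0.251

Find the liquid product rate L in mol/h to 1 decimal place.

Material balance + equilibrium reduce to Σ zᵢ(Kᵢ−1)/(1+β(Kᵢ−1)) = 0.
Check two-phase: ΣzᵢKᵢ = 1.140 > 1 and Σzᵢ/Kᵢ = 2.128 > 1, so g(0) = 0.140 > 0 and g(1) = -1.128 < 0.
Newton iteration, β⁰ = 0.5:
  β = 0.500: g = -0.3031, g' = -0.841 → β = 0.140
  β = 0.140: g = -0.0117, g' = -0.922 → β = 0.127
Converged at β = 0.127.
Then V = β·F = 0.1270·129 = 16.4 mol/h and L = F − V = 112.6 mol/h.

L = 112.6 mol/h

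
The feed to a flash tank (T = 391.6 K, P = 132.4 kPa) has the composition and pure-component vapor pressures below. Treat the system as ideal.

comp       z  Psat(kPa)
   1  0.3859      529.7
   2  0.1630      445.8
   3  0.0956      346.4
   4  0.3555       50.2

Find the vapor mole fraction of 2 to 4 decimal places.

Raoult's law: Kᵢ = Pᵢˢᵃᵗ/P = Pᵢˢᵃᵗ/132.4.
  K_1 = 529.7/132.4 = 4.000755, K_2 = 445.8/132.4 = 3.367069, K_3 = 346.4/132.4 = 2.616314, K_4 = 50.2/132.4 = 0.379154
Rachford–Rice: g(ψ) = Σ zᵢ(Kᵢ−1)/(1+ψ(Kᵢ−1)) = 0.
g(0) = ΣzᵢKᵢ − 1 = 1.4776 and g(1) = 1 − Σzᵢ/Kᵢ = -0.1190, so a root lies in (0, 1).
Newton–Raphson from ψ = 0.5:
  ψ = 0.5000: g = 0.40522, g' = -1.1119 → ψ = 0.8644
  ψ = 0.8644: g = 0.03696, g' = -1.0492 → ψ = 0.8997
  ψ = 0.8997: g = -0.00072, g' = -1.0917 → ψ = 0.8990
Converged at ψ = 0.8990.
Compositions from xᵢ = zᵢ/(1+ψ(Kᵢ−1)), yᵢ = Kᵢxᵢ:
  1: x = 0.1044, y = 0.4175
  2: x = 0.0521, y = 0.1755
  3: x = 0.0390, y = 0.1020
  4: x = 0.8046, y = 0.3051

y_2 = 0.1755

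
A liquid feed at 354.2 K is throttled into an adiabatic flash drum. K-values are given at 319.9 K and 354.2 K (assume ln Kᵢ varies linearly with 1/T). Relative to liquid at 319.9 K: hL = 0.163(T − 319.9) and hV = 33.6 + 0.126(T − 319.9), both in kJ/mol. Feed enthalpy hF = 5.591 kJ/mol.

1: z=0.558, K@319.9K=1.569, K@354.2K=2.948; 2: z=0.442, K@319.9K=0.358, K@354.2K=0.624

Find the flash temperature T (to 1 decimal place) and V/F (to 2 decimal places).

T = 321.3 K, V/F = 0.16

Adiabatic flash: solve Rachford–Rice at each trial T, then check hF = ψ·hV(T) + (1−ψ)·hL(T).
  T = 319.9 K: K = (1.569, 0.358), RR gives ψ = 0.092, H_out = 3.103 kJ/mol
  T = 354.2 K: K = (2.948, 0.624), RR gives ψ = 1.000, H_out = 37.922 kJ/mol
  T = 337.0 K: K = (2.183, 0.479), RR gives ψ = 0.698, H_out = 25.782 kJ/mol
  T = 328.4 K: K = (1.857, 0.415), RR gives ψ = 0.439, H_out = 15.987 kJ/mol
  T = 324.1 K: K = (1.707, 0.386), RR gives ψ = 0.283, H_out = 10.157 kJ/mol
  T = 322.0 K: K = (1.637, 0.372), RR gives ψ = 0.194, H_out = 6.854 kJ/mol
Linear interpolation between T = 319.9 (H_out = 3.103) and T = 322.0 (H_out = 6.854) on hF = 5.591 gives T ≈ 321.3 K, at which ψ = 0.16.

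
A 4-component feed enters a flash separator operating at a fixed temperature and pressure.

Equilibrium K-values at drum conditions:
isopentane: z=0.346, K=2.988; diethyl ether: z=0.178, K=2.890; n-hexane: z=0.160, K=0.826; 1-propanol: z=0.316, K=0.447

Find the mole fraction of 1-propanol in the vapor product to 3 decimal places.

Let ψ = V/F and solve Σ zᵢ(Kᵢ−1)/(1+ψ(Kᵢ−1)) = 0.
g(0) = ΣzᵢKᵢ − 1 = 0.822 and g(1) = 1 − Σzᵢ/Kᵢ = -0.078, so a root lies in (0, 1).
Newton–Raphson from ψ = 0.5:
  ψ = 0.500: g = 0.2459, g' = -0.702 → ψ = 0.850
  ψ = 0.850: g = 0.0223, g' = -0.633 → ψ = 0.885
Converged at ψ = 0.885.
Compositions from xᵢ = zᵢ/(1+ψ(Kᵢ−1)), yᵢ = Kᵢxᵢ:
  isopentane: x = 0.125, y = 0.375
  diethyl ether: x = 0.067, y = 0.192
  n-hexane: x = 0.189, y = 0.156
  1-propanol: x = 0.619, y = 0.277

y_1-propanol = 0.277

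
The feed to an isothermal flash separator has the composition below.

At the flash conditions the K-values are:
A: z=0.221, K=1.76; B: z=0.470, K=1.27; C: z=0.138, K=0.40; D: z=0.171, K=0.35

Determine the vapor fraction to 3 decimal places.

ψ = 0.350

Rachford–Rice: g(ψ) = Σ zᵢ(Kᵢ−1)/(1+ψ(Kᵢ−1)) = 0.
g(0) = ΣzᵢKᵢ − 1 = 0.101 and g(1) = 1 − Σzᵢ/Kᵢ = -0.329, so a root lies in (0, 1).
Newton iteration, ψ⁰ = 0.5:
  ψ = 0.500: g = -0.0494, g' = -0.354 → ψ = 0.360
  ψ = 0.360: g = -0.0032, g' = -0.311 → ψ = 0.350
Converged at ψ = 0.350.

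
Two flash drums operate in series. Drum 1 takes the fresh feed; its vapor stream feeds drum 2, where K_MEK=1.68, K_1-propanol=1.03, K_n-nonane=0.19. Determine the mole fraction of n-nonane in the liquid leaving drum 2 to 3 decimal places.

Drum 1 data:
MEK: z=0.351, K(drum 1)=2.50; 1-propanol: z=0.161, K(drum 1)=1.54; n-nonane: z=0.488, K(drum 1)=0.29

x_n-nonane (drum 2) = 0.365

Drum 1:
Rachford–Rice: g(ψ₁) = Σ zᵢ(Kᵢ−1)/(1+ψ₁(Kᵢ−1)) = 0.
Check two-phase: ΣzᵢKᵢ = 1.267 > 1 and Σzᵢ/Kᵢ = 1.928 > 1, so g(0) = 0.267 > 0 and g(1) = -0.928 < 0.
Newton–Raphson from ψ₁ = 0.31:
  ψ₁ = 0.310: g = -0.0104, g' = -0.807 → ψ₁ = 0.297
Converged at ψ₁ = 0.297.
Drum-1 compositions:
  MEK: x = 0.243, y = 0.607
  1-propanol: x = 0.139, y = 0.214
  n-nonane: x = 0.618, y = 0.179
Drum-2 feed = drum-1 vapor: z₂ = (0.6070, 0.2137, 0.1794).
Drum 2:
Material balance + equilibrium reduce to Σ zᵢ(Kᵢ−1)/(1+ψ₂(Kᵢ−1)) = 0.
Feasibility: ΣzᵢKᵢ = 1.274, Σzᵢ/Kᵢ = 1.513 — both > 1, two phases present.
Iterate (Newton) starting at ψ₂ = 0.5:
  ψ₂ = 0.500: g = 0.0702, g' = -0.489 → ψ₂ = 0.644
  ψ₂ = 0.644: g = -0.0101, g' = -0.649 → ψ₂ = 0.628
Converged at ψ₂ = 0.628.
  MEK: x = 0.425, y = 0.715
  1-propanol: x = 0.210, y = 0.216
  n-nonane: x = 0.365, y = 0.069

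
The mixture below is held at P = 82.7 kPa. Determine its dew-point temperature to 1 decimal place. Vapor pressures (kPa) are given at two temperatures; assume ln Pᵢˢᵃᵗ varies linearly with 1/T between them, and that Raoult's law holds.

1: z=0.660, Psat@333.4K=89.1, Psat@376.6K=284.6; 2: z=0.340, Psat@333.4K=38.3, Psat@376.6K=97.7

Dew-point temperature: Σzᵢ·P/Pᵢˢᵃᵗ(T) = 1. Interpolate ln Pᵢˢᵃᵗ = aᵢ + bᵢ/T.
  T = 333.4 K: ΣzᵢP/Pᵢˢᵃᵗ = 1.3467
  T = 376.6 K: ΣzᵢP/Pᵢˢᵃᵗ = 0.4796
  T = 355.0 K: ΣzᵢP/Pᵢˢᵃᵗ = 0.7776
  T = 344.2 K: ΣzᵢP/Pᵢˢᵃᵗ = 1.0141
  T = 349.6 K: ΣzᵢP/Pᵢˢᵃᵗ = 0.8861
  T = 346.9 K: ΣzᵢP/Pᵢˢᵃᵗ = 0.9474
Interpolating between 344.2 K and 346.9 K gives T ≈ 344.8 K.

T = 344.8 K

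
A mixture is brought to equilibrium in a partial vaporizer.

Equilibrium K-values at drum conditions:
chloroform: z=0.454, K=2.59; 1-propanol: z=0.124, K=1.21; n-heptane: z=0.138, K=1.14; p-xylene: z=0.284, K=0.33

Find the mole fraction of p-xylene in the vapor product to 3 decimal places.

y_p-xylene = 0.184

Rachford–Rice: g(V/F) = Σ zᵢ(Kᵢ−1)/(1+V/F(Kᵢ−1)) = 0.
g(0) = ΣzᵢKᵢ − 1 = 0.577 and g(1) = 1 − Σzᵢ/Kᵢ = -0.259, so a root lies in (0, 1).
Newton iteration, V/F⁰ = 0.39:
  V/F = 0.390: g = 0.2304, g' = -0.678 → V/F = 0.730
  V/F = 0.730: g = 0.0019, g' = -0.740 → V/F = 0.732
Converged at V/F = 0.732.
Compositions from xᵢ = zᵢ/(1+V/F(Kᵢ−1)), yᵢ = Kᵢxᵢ:
  chloroform: x = 0.210, y = 0.543
  1-propanol: x = 0.107, y = 0.130
  n-heptane: x = 0.125, y = 0.143
  p-xylene: x = 0.558, y = 0.184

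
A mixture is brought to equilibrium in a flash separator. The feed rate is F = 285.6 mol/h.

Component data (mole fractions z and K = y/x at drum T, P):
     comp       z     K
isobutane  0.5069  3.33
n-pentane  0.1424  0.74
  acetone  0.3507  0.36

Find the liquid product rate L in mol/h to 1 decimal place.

Rachford–Rice: g(ψ) = Σ zᵢ(Kᵢ−1)/(1+ψ(Kᵢ−1)) = 0.
Check two-phase: ΣzᵢKᵢ = 1.9196 > 1 and Σzᵢ/Kᵢ = 1.3188 > 1, so g(0) = 0.9196 > 0 and g(1) = -0.3188 < 0.
Newton–Raphson from ψ = 0.5:
  ψ = 0.5000: g = 0.17291, g' = -0.9105 → ψ = 0.6899
  ψ = 0.6899: g = 0.00594, g' = -0.8796 → ψ = 0.6967
Converged at ψ = 0.6966.
Then V = ψ·F = 0.6966·285.6 = 199.0 mol/h and L = F − V = 86.6 mol/h.

L = 86.6 mol/h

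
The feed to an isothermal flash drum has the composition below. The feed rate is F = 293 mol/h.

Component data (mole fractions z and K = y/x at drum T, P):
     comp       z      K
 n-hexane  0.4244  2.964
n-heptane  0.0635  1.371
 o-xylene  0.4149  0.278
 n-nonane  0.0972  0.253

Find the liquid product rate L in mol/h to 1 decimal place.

L = 186.1 mol/h

Rachford–Rice: g(ψ) = Σ zᵢ(Kᵢ−1)/(1+ψ(Kᵢ−1)) = 0.
g(0) = ΣzᵢKᵢ − 1 = 0.4849 and g(1) = 1 − Σzᵢ/Kᵢ = -1.0661, so a root lies in (0, 1).
Newton iteration, ψ⁰ = 0.5:
  ψ = 0.5000: g = -0.14427, g' = -1.0908 → ψ = 0.3677
  ψ = 0.3677: g = -0.00325, g' = -1.0627 → ψ = 0.3647
Converged at ψ = 0.3647.
Then V = ψ·F = 0.3647·293 = 106.9 mol/h and L = F − V = 186.1 mol/h.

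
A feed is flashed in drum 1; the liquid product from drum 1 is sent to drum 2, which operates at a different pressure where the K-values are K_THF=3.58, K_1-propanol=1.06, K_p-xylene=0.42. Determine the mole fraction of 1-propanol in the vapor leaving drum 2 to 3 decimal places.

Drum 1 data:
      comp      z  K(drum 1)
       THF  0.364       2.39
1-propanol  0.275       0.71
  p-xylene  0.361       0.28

y_1-propanol (drum 2) = 0.302

Drum 1:
Iterate (Newton) starting at ψ₁ = 0.55:
  ψ₁ = 0.550: g = -0.2385, g' = -0.772 → ψ₁ = 0.241
  ψ₁ = 0.241: g = -0.0212, g' = -0.695 → ψ₁ = 0.210
  ψ₁ = 0.210: g = 0.0002, g' = -0.707 → ψ₁ = 0.211
Converged at ψ₁ = 0.211.
Drum-1 compositions:
  THF: x = 0.282, y = 0.673
  1-propanol: x = 0.293, y = 0.208
  p-xylene: x = 0.426, y = 0.119
Drum-2 feed = drum-1 liquid: z₂ = (0.2815, 0.2929, 0.4256).
Drum 2:
Let ψ₂ = V/F and solve Σ zᵢ(Kᵢ−1)/(1+ψ₂(Kᵢ−1)) = 0.
g(0) = ΣzᵢKᵢ − 1 = 0.497 and g(1) = 1 − Σzᵢ/Kᵢ = -0.368, so a root lies in (0, 1).
Newton–Raphson from ψ₂ = 0.5:
  ψ₂ = 0.500: g = -0.0134, g' = -0.642 → ψ₂ = 0.479
Converged at ψ₂ = 0.479.
  THF: x = 0.126, y = 0.451
  1-propanol: x = 0.285, y = 0.302
  p-xylene: x = 0.589, y = 0.248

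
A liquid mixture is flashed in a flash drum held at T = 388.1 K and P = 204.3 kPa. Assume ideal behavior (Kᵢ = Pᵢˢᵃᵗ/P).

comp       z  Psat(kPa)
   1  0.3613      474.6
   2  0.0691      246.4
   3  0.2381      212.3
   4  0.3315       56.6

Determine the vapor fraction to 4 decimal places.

ψ = 0.3964

Raoult's law: Kᵢ = Pᵢˢᵃᵗ/P = Pᵢˢᵃᵗ/204.3.
  K_1 = 474.6/204.3 = 2.323054, K_2 = 246.4/204.3 = 1.206070, K_3 = 212.3/204.3 = 1.039158, K_4 = 56.6/204.3 = 0.277044
Let ψ = V/F and solve Σ zᵢ(Kᵢ−1)/(1+ψ(Kᵢ−1)) = 0.
Check two-phase: ΣzᵢKᵢ = 1.2619 > 1 and Σzᵢ/Kᵢ = 1.6385 > 1, so g(0) = 0.2619 > 0 and g(1) = -0.6385 < 0.
Newton iteration, ψ⁰ = 0.5:
  ψ = 0.5000: g = -0.06558, g' = -0.6568 → ψ = 0.4002
  ψ = 0.4002: g = -0.00233, g' = -0.6163 → ψ = 0.3964
Converged at ψ = 0.3964.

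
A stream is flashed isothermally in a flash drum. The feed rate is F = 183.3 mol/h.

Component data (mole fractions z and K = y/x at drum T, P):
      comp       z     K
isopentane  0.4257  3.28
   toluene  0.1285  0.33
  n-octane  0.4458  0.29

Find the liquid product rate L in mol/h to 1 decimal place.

Material balance + equilibrium reduce to Σ zᵢ(Kᵢ−1)/(1+β(Kᵢ−1)) = 0.
Feasibility: ΣzᵢKᵢ = 1.5680, Σzᵢ/Kᵢ = 2.0564 — both > 1, two phases present.
Newton iteration, β⁰ = 0.5:
  β = 0.5000: g = -0.16664, g' = -1.1538 → β = 0.3556
  β = 0.3556: g = -0.00040, g' = -1.1765 → β = 0.3552
Converged at β = 0.3552.
Then V = β·F = 0.3552·183.3 = 65.1 mol/h and L = F − V = 118.2 mol/h.

L = 118.2 mol/h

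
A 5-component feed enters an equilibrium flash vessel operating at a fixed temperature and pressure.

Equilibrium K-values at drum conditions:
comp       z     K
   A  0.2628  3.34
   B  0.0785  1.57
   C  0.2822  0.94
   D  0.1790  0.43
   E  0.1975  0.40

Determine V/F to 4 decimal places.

Iterate (Newton) starting at V/F = 0.5:
  V/F = 0.5000: g = -0.01123, g' = -0.5810 → V/F = 0.4807
  V/F = 0.4807: g = 0.00005, g' = -0.5863 → V/F = 0.4808
Converged at V/F = 0.4808.

V/F = 0.4808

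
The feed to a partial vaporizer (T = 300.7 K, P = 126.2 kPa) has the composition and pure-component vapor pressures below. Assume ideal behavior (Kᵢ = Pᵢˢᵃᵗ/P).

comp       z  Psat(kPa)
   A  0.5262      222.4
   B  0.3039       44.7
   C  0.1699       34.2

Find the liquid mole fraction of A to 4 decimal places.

x_A = 0.4700

Raoult's law: Kᵢ = Pᵢˢᵃᵗ/P = Pᵢˢᵃᵗ/126.2.
  K_A = 222.4/126.2 = 1.762282, K_B = 44.7/126.2 = 0.354200, K_C = 34.2/126.2 = 0.270998
Newton–Raphson from β = 0.5:
  β = 0.5000: g = -0.19433, g' = -0.6603 → β = 0.2057
  β = 0.2057: g = -0.02529, g' = -0.5220 → β = 0.1573
  β = 0.1573: g = -0.00016, g' = -0.5160 → β = 0.1569
Converged at β = 0.1569.
Compositions from xᵢ = zᵢ/(1+β(Kᵢ−1)), yᵢ = Kᵢxᵢ:
  A: x = 0.4700, y = 0.8282
  B: x = 0.3382, y = 0.1198
  C: x = 0.1919, y = 0.0520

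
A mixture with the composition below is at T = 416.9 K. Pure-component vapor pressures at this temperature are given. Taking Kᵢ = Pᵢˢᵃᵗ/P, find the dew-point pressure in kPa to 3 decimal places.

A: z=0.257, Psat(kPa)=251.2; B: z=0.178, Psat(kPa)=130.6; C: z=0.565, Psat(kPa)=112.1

At the dew point ψ → 1, so Σzᵢ/Kᵢ = 1 with Kᵢ = Pᵢˢᵃᵗ/P ⇒ 1/P = Σzᵢ/Pᵢˢᵃᵗ.
1/P = 0.257/251.2 + 0.178/130.6 + 0.565/112.1 = 0.007426 ⇒ P = 134.659 kPa

Pdew = 134.659 kPa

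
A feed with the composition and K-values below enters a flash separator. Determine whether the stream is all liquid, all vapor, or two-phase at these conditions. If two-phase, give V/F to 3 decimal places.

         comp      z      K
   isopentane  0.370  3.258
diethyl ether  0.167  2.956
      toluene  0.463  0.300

ΣzᵢKᵢ = 1.838; Σzᵢ/Kᵢ = 1.713.
Both exceed 1, so a two-phase solution exists.
Let ψ = V/F and solve Σ zᵢ(Kᵢ−1)/(1+ψ(Kᵢ−1)) = 0.
Newton iteration, ψ⁰ = 0.36:
  ψ = 0.360: g = 0.2192, g' = -1.199 → ψ = 0.543
  ψ = 0.543: g = 0.0111, g' = -1.121 → ψ = 0.553
Converged at ψ = 0.553.

two-phase, V/F = 0.553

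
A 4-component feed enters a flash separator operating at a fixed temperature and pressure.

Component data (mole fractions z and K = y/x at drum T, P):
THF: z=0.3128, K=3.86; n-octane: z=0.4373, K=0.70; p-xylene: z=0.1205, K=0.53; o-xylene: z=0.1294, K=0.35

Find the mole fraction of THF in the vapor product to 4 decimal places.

y_THF = 0.4835

Rachford–Rice: g(V/F) = Σ zᵢ(Kᵢ−1)/(1+V/F(Kᵢ−1)) = 0.
Feasibility: ΣzᵢKᵢ = 1.6227, Σzᵢ/Kᵢ = 1.3028 — both > 1, two phases present.
Iterate (Newton) starting at V/F = 0.5:
  V/F = 0.5000: g = 0.01517, g' = -0.6532 → V/F = 0.5232
  V/F = 0.5232: g = 0.00018, g' = -0.6383 → V/F = 0.5235
Converged at V/F = 0.5235.
Compositions from xᵢ = zᵢ/(1+V/F(Kᵢ−1)), yᵢ = Kᵢxᵢ:
  THF: x = 0.1253, y = 0.4835
  n-octane: x = 0.5188, y = 0.3631
  p-xylene: x = 0.1598, y = 0.0847
  o-xylene: x = 0.1961, y = 0.0686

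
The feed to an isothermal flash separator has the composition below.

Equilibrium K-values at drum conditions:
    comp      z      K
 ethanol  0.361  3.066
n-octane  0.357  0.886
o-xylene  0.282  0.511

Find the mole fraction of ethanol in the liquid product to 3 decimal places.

x_ethanol = 0.134

Rachford–Rice: g(V/F) = Σ zᵢ(Kᵢ−1)/(1+V/F(Kᵢ−1)) = 0.
Feasibility: ΣzᵢKᵢ = 1.567, Σzᵢ/Kᵢ = 1.073 — both > 1, two phases present.
Iterate (Newton) starting at V/F = 0.62:
  V/F = 0.620: g = 0.0853, g' = -0.440 → V/F = 0.814
  V/F = 0.814: g = 0.0043, g' = -0.406 → V/F = 0.824
Converged at V/F = 0.824.
Compositions from xᵢ = zᵢ/(1+V/F(Kᵢ−1)), yᵢ = Kᵢxᵢ:
  ethanol: x = 0.134, y = 0.409
  n-octane: x = 0.394, y = 0.349
  o-xylene: x = 0.472, y = 0.241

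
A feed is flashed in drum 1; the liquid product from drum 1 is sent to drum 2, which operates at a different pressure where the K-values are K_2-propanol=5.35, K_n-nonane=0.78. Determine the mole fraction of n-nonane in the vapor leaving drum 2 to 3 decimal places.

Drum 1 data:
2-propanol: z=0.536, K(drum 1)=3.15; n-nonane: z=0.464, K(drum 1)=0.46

y_n-nonane (drum 2) = 0.742

Drum 1:
Let ψ₁ = V/F and solve Σ zᵢ(Kᵢ−1)/(1+ψ₁(Kᵢ−1)) = 0.
g(0) = ΣzᵢKᵢ − 1 = 0.902 and g(1) = 1 − Σzᵢ/Kᵢ = -0.179, so a root lies in (0, 1).
Binary case is linear: z₁(K₁−1)(1+ψ₁(K₂−1)) + z₂(K₂−1)(1+ψ₁(K₁−1)) = 0
⇒ ψ₁ = [z₁(K₁−1)+z₂(K₂−1)] / [−(K₁−1)(K₂−1)] = 0.9018/1.1610 = 0.777
Drum-1 compositions:
  2-propanol: x = 0.201, y = 0.632
  n-nonane: x = 0.799, y = 0.368
Drum-2 feed = drum-1 liquid: z₂ = (0.2007, 0.7993).
Drum 2:
Let ψ₂ = V/F and solve Σ zᵢ(Kᵢ−1)/(1+ψ₂(Kᵢ−1)) = 0.
Check two-phase: ΣzᵢKᵢ = 1.697 > 1 and Σzᵢ/Kᵢ = 1.062 > 1, so g(0) = 0.697 > 0 and g(1) = -0.062 < 0.
Binary case is linear: z₁(K₁−1)(1+ψ₂(K₂−1)) + z₂(K₂−1)(1+ψ₂(K₁−1)) = 0
⇒ ψ₂ = [z₁(K₁−1)+z₂(K₂−1)] / [−(K₁−1)(K₂−1)] = 0.6974/0.9570 = 0.729
  2-propanol: x = 0.048, y = 0.258
  n-nonane: x = 0.952, y = 0.742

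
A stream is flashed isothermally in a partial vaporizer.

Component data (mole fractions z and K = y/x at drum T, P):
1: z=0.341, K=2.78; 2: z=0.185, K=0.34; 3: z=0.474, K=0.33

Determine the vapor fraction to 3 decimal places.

ψ = 0.141

Material balance + equilibrium reduce to Σ zᵢ(Kᵢ−1)/(1+ψ(Kᵢ−1)) = 0.
Feasibility: ΣzᵢKᵢ = 1.167, Σzᵢ/Kᵢ = 2.103 — both > 1, two phases present.
Newton iteration, ψ⁰ = 0.5:
  ψ = 0.500: g = -0.3386, g' = -0.963 → ψ = 0.148
  ψ = 0.148: g = -0.0078, g' = -1.037 → ψ = 0.141
Converged at ψ = 0.141.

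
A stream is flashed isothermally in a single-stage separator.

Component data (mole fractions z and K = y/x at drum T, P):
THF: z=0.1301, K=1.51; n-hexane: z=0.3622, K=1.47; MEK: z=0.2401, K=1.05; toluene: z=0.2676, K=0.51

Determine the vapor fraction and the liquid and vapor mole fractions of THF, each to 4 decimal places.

Material balance + equilibrium reduce to Σ zᵢ(Kᵢ−1)/(1+ψ(Kᵢ−1)) = 0.
Check two-phase: ΣzᵢKᵢ = 1.1175 > 1 and Σzᵢ/Kᵢ = 1.0859 > 1, so g(0) = 0.1175 > 0 and g(1) = -0.0859 < 0.
Newton–Raphson from ψ = 0.5:
  ψ = 0.5000: g = 0.02875, g' = -0.1872 → ψ = 0.6535
  ψ = 0.6535: g = -0.00128, g' = -0.2055 → ψ = 0.6473
Converged at ψ = 0.6473.
Compositions from xᵢ = zᵢ/(1+ψ(Kᵢ−1)), yᵢ = Kᵢxᵢ:
  THF: x = 0.0978, y = 0.1477
  n-hexane: x = 0.2777, y = 0.4082
  MEK: x = 0.2326, y = 0.2442
  toluene: x = 0.3919, y = 0.1999

ψ = 0.6473, x_THF = 0.0978, y_THF = 0.1477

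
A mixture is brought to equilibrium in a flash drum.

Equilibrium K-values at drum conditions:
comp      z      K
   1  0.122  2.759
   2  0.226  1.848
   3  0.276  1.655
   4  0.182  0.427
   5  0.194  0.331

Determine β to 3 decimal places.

β = 0.576

Material balance + equilibrium reduce to Σ zᵢ(Kᵢ−1)/(1+β(Kᵢ−1)) = 0.
Check two-phase: ΣzᵢKᵢ = 1.353 > 1 and Σzᵢ/Kᵢ = 1.346 > 1, so g(0) = 0.353 > 0 and g(1) = -0.346 < 0.
Iterate (Newton) starting at β = 0.5:
  β = 0.500: g = 0.0438, g' = -0.568 → β = 0.577
  β = 0.577: g = -0.0009, g' = -0.592 → β = 0.576
Converged at β = 0.576.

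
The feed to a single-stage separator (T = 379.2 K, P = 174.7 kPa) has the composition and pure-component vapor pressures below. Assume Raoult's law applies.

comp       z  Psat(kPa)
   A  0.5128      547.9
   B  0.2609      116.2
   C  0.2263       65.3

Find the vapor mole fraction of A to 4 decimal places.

y_A = 0.5930

Raoult's law: Kᵢ = Pᵢˢᵃᵗ/P = Pᵢˢᵃᵗ/174.7.
  K_A = 547.9/174.7 = 3.136234, K_B = 116.2/174.7 = 0.665140, K_C = 65.3/174.7 = 0.373784
Iterate (Newton) starting at V/F = 0.5:
  V/F = 0.5000: g = 0.21845, g' = -0.7774 → V/F = 0.7810
  V/F = 0.7810: g = 0.01487, g' = -0.7223 → V/F = 0.8016
  V/F = 0.8016: g = -0.00008, g' = -0.7305 → V/F = 0.8015
Converged at V/F = 0.8015.
Compositions from xᵢ = zᵢ/(1+V/F(Kᵢ−1)), yᵢ = Kᵢxᵢ:
  A: x = 0.1891, y = 0.5930
  B: x = 0.3566, y = 0.2372
  C: x = 0.4543, y = 0.1698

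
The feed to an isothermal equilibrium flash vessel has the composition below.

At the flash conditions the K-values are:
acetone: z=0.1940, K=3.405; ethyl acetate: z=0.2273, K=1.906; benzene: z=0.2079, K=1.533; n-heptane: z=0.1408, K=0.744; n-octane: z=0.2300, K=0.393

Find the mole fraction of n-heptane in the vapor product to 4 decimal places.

Newton iteration, ψ⁰ = 0.5:
  ψ = 0.5000: g = 0.19928, g' = -0.5433 → ψ = 0.8668
  ψ = 0.8668: g = 0.00146, g' = -0.5967 → ψ = 0.8692
Converged at ψ = 0.8692.
Compositions from xᵢ = zᵢ/(1+ψ(Kᵢ−1)), yᵢ = Kᵢxᵢ:
  acetone: x = 0.0628, y = 0.2137
  ethyl acetate: x = 0.1272, y = 0.2424
  benzene: x = 0.1421, y = 0.2178
  n-heptane: x = 0.1811, y = 0.1347
  n-octane: x = 0.4869, y = 0.1913

y_n-heptane = 0.1347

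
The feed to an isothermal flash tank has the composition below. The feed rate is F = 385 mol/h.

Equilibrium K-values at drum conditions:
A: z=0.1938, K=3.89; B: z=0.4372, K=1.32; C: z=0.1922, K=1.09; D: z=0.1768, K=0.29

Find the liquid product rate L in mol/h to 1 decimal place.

L = 73.5 mol/h

Newton–Raphson from ψ = 0.68:
  ψ = 0.6800: g = 0.07738, g' = -0.5489 → ψ = 0.8210
  ψ = 0.8210: g = -0.00798, g' = -0.6840 → ψ = 0.8093
  ψ = 0.8093: g = -0.00010, g' = -0.6673 → ψ = 0.8092
Converged at ψ = 0.8092.
Then V = ψ·F = 0.8092·385 = 311.5 mol/h and L = F − V = 73.5 mol/h.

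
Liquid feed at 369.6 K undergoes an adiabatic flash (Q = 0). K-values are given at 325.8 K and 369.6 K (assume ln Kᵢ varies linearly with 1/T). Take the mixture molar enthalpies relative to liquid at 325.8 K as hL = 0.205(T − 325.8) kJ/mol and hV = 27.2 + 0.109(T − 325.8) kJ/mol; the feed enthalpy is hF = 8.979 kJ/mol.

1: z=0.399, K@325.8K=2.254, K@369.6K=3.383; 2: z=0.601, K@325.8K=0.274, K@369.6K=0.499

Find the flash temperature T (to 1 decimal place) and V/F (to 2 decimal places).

T = 340.4 K, V/F = 0.23

Adiabatic flash: solve Rachford–Rice at each trial T, then check hF = ψ·hV(T) + (1−ψ)·hL(T).
  T = 325.8 K: K = (2.254, 0.274), RR gives ψ = 0.070, H_out = 1.913 kJ/mol
  T = 369.6 K: K = (3.383, 0.499), RR gives ψ = 0.544, H_out = 21.493 kJ/mol
  T = 347.7 K: K = (2.797, 0.377), RR gives ψ = 0.306, H_out = 12.164 kJ/mol
  T = 336.8 K: K = (2.521, 0.323), RR gives ψ = 0.194, H_out = 7.337 kJ/mol
  T = 342.2 K: K = (2.656, 0.349), RR gives ψ = 0.250, H_out = 9.774 kJ/mol
  T = 339.5 K: K = (2.588, 0.336), RR gives ψ = 0.223, H_out = 8.569 kJ/mol
  T = 340.9 K: K = (2.623, 0.343), RR gives ψ = 0.237, H_out = 9.197 kJ/mol
Linear interpolation between T = 339.5 (H_out = 8.569) and T = 340.9 (H_out = 9.197) on hF = 8.979 gives T ≈ 340.4 K, at which ψ = 0.23.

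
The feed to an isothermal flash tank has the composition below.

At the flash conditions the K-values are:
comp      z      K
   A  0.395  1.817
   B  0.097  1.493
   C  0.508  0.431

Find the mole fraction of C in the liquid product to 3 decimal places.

Material balance + equilibrium reduce to Σ zᵢ(Kᵢ−1)/(1+V/F(Kᵢ−1)) = 0.
Feasibility: ΣzᵢKᵢ = 1.081, Σzᵢ/Kᵢ = 1.461 — both > 1, two phases present.
Newton–Raphson from V/F = 0.5:
  V/F = 0.500: g = -0.1365, g' = -0.469 → V/F = 0.209
  V/F = 0.209: g = -0.0091, g' = -0.424 → V/F = 0.188
Converged at V/F = 0.188.
Compositions from xᵢ = zᵢ/(1+V/F(Kᵢ−1)), yᵢ = Kᵢxᵢ:
  A: x = 0.343, y = 0.622
  B: x = 0.089, y = 0.133
  C: x = 0.569, y = 0.245

x_C = 0.569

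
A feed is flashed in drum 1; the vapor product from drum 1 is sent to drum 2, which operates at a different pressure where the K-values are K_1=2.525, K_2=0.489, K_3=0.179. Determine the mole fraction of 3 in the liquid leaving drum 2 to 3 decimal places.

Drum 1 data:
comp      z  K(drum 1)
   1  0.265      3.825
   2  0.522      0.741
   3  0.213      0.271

x_3 (drum 2) = 0.140

Drum 1:
Newton–Raphson from ψ₁ = 0.59:
  ψ₁ = 0.590: g = -0.1513, g' = -0.695 → ψ₁ = 0.372
  ψ₁ = 0.372: g = 0.0022, g' = -0.759 → ψ₁ = 0.375
Converged at ψ₁ = 0.375.
Drum-1 compositions:
  1: x = 0.129, y = 0.492
  2: x = 0.578, y = 0.428
  3: x = 0.293, y = 0.079
Drum-2 feed = drum-1 vapor: z₂ = (0.4921, 0.4284, 0.0794).
Drum 2:
Material balance + equilibrium reduce to Σ zᵢ(Kᵢ−1)/(1+ψ₂(Kᵢ−1)) = 0.
Feasibility: ΣzᵢKᵢ = 1.466, Σzᵢ/Kᵢ = 1.515 — both > 1, two phases present.
Newton–Raphson from ψ₂ = 0.5:
  ψ₂ = 0.500: g = 0.0211, g' = -0.724 → ψ₂ = 0.529
Converged at ψ₂ = 0.529.
  1: x = 0.272, y = 0.688
  2: x = 0.587, y = 0.287
  3: x = 0.140, y = 0.025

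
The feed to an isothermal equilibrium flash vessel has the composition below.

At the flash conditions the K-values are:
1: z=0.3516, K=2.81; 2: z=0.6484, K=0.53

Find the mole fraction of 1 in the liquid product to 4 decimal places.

x_1 = 0.2061

Binary case is linear: z₁(K₁−1)(1+ψ(K₂−1)) + z₂(K₂−1)(1+ψ(K₁−1)) = 0
⇒ ψ = [z₁(K₁−1)+z₂(K₂−1)] / [−(K₁−1)(K₂−1)] = 0.33165/0.85070 = 0.3899
Compositions from xᵢ = zᵢ/(1+ψ(Kᵢ−1)), yᵢ = Kᵢxᵢ:
  1: x = 0.2061, y = 0.5793
  2: x = 0.7939, y = 0.4207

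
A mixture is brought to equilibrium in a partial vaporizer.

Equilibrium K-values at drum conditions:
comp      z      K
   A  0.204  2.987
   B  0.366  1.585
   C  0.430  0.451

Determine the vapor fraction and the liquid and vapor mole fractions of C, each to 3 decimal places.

Let ψ = V/F and solve Σ zᵢ(Kᵢ−1)/(1+ψ(Kᵢ−1)) = 0.
Feasibility: ΣzᵢKᵢ = 1.383, Σzᵢ/Kᵢ = 1.253 — both > 1, two phases present.
Iterate (Newton) starting at ψ = 0.5:
  ψ = 0.500: g = 0.0436, g' = -0.524 → ψ = 0.583
Converged at ψ = 0.583.
Compositions from xᵢ = zᵢ/(1+ψ(Kᵢ−1)), yᵢ = Kᵢxᵢ:
  A: x = 0.094, y = 0.282
  B: x = 0.273, y = 0.432
  C: x = 0.633, y = 0.285

ψ = 0.583, x_C = 0.633, y_C = 0.285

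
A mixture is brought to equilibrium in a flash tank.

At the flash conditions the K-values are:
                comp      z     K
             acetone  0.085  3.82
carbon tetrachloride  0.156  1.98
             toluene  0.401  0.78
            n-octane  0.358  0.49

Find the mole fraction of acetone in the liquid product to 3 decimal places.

Let ψ = V/F and solve Σ zᵢ(Kᵢ−1)/(1+ψ(Kᵢ−1)) = 0.
Feasibility: ΣzᵢKᵢ = 1.122, Σzᵢ/Kᵢ = 1.346 — both > 1, two phases present.
Newton iteration, ψ⁰ = 0.57:
  ψ = 0.570: g = -0.1683, g' = -0.372 → ψ = 0.117
  ψ = 0.117: g = 0.0326, g' = -0.628 → ψ = 0.169
  ψ = 0.169: g = 0.0021, g' = -0.553 → ψ = 0.173
Converged at ψ = 0.173.
Compositions from xᵢ = zᵢ/(1+ψ(Kᵢ−1)), yᵢ = Kᵢxᵢ:
  acetone: x = 0.057, y = 0.218
  carbon tetrachloride: x = 0.133, y = 0.264
  toluene: x = 0.417, y = 0.325
  n-octane: x = 0.393, y = 0.192

x_acetone = 0.057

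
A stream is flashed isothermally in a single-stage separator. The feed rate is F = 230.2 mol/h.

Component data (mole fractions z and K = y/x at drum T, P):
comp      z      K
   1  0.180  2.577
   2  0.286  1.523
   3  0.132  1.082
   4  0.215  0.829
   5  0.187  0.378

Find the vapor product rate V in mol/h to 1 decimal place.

Rachford–Rice: g(ψ) = Σ zᵢ(Kᵢ−1)/(1+ψ(Kᵢ−1)) = 0.
Check two-phase: ΣzᵢKᵢ = 1.291 > 1 and Σzᵢ/Kᵢ = 1.134 > 1, so g(0) = 0.291 > 0 and g(1) = -0.134 < 0.
Newton iteration, ψ⁰ = 0.49:
  ψ = 0.490: g = 0.0822, g' = -0.350 → ψ = 0.725
  ψ = 0.725: g = -0.0026, g' = -0.387 → ψ = 0.718
Converged at ψ = 0.718.
Then V = ψ·F = 0.7180·230.2 = 165.3 mol/h and L = F − V = 64.9 mol/h.

V = 165.3 mol/h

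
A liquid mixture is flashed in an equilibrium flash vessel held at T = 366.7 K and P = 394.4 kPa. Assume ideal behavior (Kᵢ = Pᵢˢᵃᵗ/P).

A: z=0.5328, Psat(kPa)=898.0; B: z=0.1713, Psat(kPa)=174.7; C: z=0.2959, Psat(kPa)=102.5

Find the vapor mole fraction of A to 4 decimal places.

y_A = 0.7892

Raoult's law: Kᵢ = Pᵢˢᵃᵗ/P = Pᵢˢᵃᵗ/394.4.
  K_A = 898.0/394.4 = 2.276876, K_B = 174.7/394.4 = 0.442951, K_C = 102.5/394.4 = 0.259888
Rachford–Rice: g(V/F) = Σ zᵢ(Kᵢ−1)/(1+V/F(Kᵢ−1)) = 0.
Feasibility: ΣzᵢKᵢ = 1.3659, Σzᵢ/Kᵢ = 1.7593 — both > 1, two phases present.
Newton–Raphson from V/F = 0.59:
  V/F = 0.5900: g = -0.14288, g' = -0.9113 → V/F = 0.4332
  V/F = 0.4332: g = -0.01010, g' = -0.8036 → V/F = 0.4206
Converged at V/F = 0.4206.
Compositions from xᵢ = zᵢ/(1+V/F(Kᵢ−1)), yᵢ = Kᵢxᵢ:
  A: x = 0.3466, y = 0.7892
  B: x = 0.2237, y = 0.0991
  C: x = 0.4296, y = 0.1117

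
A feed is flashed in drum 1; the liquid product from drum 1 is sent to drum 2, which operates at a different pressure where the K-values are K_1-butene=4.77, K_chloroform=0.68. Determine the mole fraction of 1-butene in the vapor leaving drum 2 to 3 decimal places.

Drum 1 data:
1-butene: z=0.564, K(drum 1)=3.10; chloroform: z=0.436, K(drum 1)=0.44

y_1-butene (drum 2) = 0.373

Drum 1:
Rachford–Rice: g(ψ₁) = Σ zᵢ(Kᵢ−1)/(1+ψ₁(Kᵢ−1)) = 0.
g(0) = ΣzᵢKᵢ − 1 = 0.940 and g(1) = 1 − Σzᵢ/Kᵢ = -0.173, so a root lies in (0, 1).
Iterate (Newton) starting at ψ₁ = 0.5:
  ψ₁ = 0.500: g = 0.2386, g' = -0.856 → ψ₁ = 0.779
  ψ₁ = 0.779: g = 0.0163, g' = -0.788 → ψ₁ = 0.800
Converged at ψ₁ = 0.800.
Drum-1 compositions:
  1-butene: x = 0.211, y = 0.653
  chloroform: x = 0.789, y = 0.347
Drum-2 feed = drum-1 liquid: z₂ = (0.2105, 0.7895).
Drum 2:
Newton iteration, ψ₂⁰ = 0.48:
  ψ₂ = 0.480: g = -0.0160, g' = -0.492 → ψ₂ = 0.447
  ψ₂ = 0.447: g = 0.0005, g' = -0.525 → ψ₂ = 0.448
Converged at ψ₂ = 0.448.
  1-butene: x = 0.078, y = 0.373
  chloroform: x = 0.922, y = 0.627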